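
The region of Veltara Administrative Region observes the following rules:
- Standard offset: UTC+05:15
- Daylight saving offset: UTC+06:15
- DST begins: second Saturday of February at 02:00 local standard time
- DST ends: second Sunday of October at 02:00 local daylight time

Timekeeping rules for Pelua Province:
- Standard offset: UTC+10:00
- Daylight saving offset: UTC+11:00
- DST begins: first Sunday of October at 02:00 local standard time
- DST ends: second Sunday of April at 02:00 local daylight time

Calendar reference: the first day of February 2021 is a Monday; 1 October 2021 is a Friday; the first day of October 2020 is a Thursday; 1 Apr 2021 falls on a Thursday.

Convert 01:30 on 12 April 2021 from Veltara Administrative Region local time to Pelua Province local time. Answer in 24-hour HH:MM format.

05:15

1 February 2021 is a Monday, so the first Saturday is February 6 and the second is February 13.
1 October 2021 is a Friday, so the first Sunday is October 3 and the second is October 10.
12 April 2021 falls between 13 February and 10 October, so daylight saving is in effect and Veltara Administrative Region is at UTC+06:15.
01:30 Veltara Administrative Region − 6h15m = 19:15 UTC (rolling into the previous day, 11 April 2021).
1 October 2020 is a Thursday, so the first Sunday is October 4.
1 April 2021 is a Thursday, so the first Sunday is April 4 and the second is April 11.
At the standard offset (UTC+10:00), 19:15 UTC + 10h = 05:15 Pelua Province standard time (rolling into the next day, 12 April 2021).
Daylight saving runs 4 October 2020 – 11 April 2021; the standard-time date in Pelua Province, 12 April 2021, is outside that window, so Pelua Province is on standard time at UTC+10:00.
19:15 UTC + 10h = 05:15 Pelua Province (rolling into the next day, 12 April 2021).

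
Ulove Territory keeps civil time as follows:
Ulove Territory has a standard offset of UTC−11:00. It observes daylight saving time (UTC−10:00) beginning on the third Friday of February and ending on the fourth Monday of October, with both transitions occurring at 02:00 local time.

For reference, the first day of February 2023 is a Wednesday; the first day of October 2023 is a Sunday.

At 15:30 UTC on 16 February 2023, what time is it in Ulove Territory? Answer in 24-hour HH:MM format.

1 February 2023 is a Wednesday, so the first Friday is February 3 and the third is February 17.
1 October 2023 is a Sunday, so the first Monday is October 2 and the fourth is October 23.
At the standard offset (UTC−11:00), 15:30 UTC − 11h = 04:30 Ulove Territory standard time.
The standard-time date in Ulove Territory, 16 February 2023, does not fall between 17 February and 23 October, so daylight saving is not in effect and Ulove Territory is at UTC−11:00.
15:30 UTC − 11h = 04:30 local.

04:30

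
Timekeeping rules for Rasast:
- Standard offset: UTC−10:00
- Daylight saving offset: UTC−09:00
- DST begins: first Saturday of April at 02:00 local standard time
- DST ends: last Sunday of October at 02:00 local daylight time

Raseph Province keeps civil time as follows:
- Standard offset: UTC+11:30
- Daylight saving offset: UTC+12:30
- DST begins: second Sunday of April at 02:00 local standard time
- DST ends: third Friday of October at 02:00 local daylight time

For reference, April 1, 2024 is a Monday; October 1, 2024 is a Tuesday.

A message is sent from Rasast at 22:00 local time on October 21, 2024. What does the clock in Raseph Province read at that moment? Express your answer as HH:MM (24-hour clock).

18:30

1 April 2024 is a Monday, so the first Saturday is April 6.
1 October 2024 is a Tuesday, so Sundays fall on 6, 13, 20, 27; the last is October 27.
Daylight saving runs 6 April – 27 October; October 21, 2024 is inside that window, so Rasast is at UTC−09:00.
22:00 Rasast + 9h = 07:00 UTC (rolling into the next day, 22 October 2024).
1 April 2024 is a Monday, so the first Sunday is April 7 and the second is April 14.
1 October 2024 is a Tuesday, so the first Friday is October 4 and the third is October 18.
At the standard offset (UTC+11:30), 07:00 UTC + 11h30m = 18:30 Raseph Province standard time.
The standard-time date in Raseph Province, October 22, 2024, does not fall between 14 April and 18 October, so daylight saving is not in effect and Raseph Province is at UTC+11:30.
07:00 UTC + 11h30m = 18:30 Raseph Province.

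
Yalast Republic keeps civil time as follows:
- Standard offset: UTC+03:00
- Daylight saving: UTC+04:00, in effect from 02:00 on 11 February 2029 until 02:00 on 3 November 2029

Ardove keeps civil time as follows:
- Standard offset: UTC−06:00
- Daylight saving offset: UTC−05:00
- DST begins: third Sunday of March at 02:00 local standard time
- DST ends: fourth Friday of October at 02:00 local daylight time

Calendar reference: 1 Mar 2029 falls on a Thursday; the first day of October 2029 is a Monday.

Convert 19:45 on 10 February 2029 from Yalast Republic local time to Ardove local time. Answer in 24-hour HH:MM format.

10:45

Daylight saving runs 11 February – 3 November; 10 February 2029 is outside that window, so Yalast Republic is on standard time at UTC+03:00.
19:45 Yalast Republic − 3h = 16:45 UTC.
1 March 2029 is a Thursday, so the first Sunday is March 4 and the third is March 18.
1 October 2029 is a Monday, so the first Friday is October 5 and the fourth is October 26.
At the standard offset (UTC−06:00), 16:45 UTC − 6h = 10:45 Ardove standard time.
Daylight saving runs 18 March – 26 October; the standard-time date in Ardove, 10 February 2029, is outside that window, so Ardove is on standard time at UTC−06:00.
16:45 UTC − 6h = 10:45 Ardove.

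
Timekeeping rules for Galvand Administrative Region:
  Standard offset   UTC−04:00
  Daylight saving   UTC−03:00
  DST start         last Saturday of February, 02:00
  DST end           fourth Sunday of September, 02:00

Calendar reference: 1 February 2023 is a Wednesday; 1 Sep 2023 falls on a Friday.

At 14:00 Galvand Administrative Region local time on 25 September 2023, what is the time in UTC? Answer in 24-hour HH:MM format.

18:00

1 February 2023 is a Wednesday, so Saturdays fall on 4, 11, 18, 25; the last is February 25.
1 September 2023 is a Friday, so the first Sunday is September 3 and the fourth is September 24.
25 September 2023 does not fall between 25 February and 24 September, so daylight saving is not in effect and Galvand Administrative Region is at UTC−04:00.
14:00 local + 4h = 18:00 UTC.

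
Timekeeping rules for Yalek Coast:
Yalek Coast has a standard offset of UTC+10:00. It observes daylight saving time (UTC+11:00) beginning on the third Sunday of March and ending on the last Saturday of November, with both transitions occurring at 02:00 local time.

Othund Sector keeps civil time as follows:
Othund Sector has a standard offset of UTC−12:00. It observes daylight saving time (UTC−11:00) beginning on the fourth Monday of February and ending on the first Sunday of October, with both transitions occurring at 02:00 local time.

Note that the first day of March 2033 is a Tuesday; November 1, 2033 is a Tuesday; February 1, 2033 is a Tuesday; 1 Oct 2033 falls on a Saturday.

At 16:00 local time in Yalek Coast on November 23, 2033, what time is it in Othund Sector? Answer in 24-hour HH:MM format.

1 March 2033 is a Tuesday, so the first Sunday is March 6 and the third is March 20.
1 November 2033 is a Tuesday, so Saturdays fall on 5, 12, 19, 26; the last is November 26.
November 23, 2033 falls between 20 March and 26 November, so daylight saving is in effect and Yalek Coast is at UTC+11:00.
16:00 Yalek Coast − 11h = 05:00 UTC.
1 February 2033 is a Tuesday, so the first Monday is February 7 and the fourth is February 28.
1 October 2033 is a Saturday, so the first Sunday is October 2.
At the standard offset (UTC−12:00), 05:00 UTC − 12h = 17:00 Othund Sector standard time (rolling into the previous day, 22 November 2033).
The standard-time date in Othund Sector, November 22, 2033, does not fall between 28 February and 2 October, so daylight saving is not in effect and Othund Sector is at UTC−12:00.
05:00 UTC − 12h = 17:00 Othund Sector (rolling into the previous day, 22 November 2033).

17:00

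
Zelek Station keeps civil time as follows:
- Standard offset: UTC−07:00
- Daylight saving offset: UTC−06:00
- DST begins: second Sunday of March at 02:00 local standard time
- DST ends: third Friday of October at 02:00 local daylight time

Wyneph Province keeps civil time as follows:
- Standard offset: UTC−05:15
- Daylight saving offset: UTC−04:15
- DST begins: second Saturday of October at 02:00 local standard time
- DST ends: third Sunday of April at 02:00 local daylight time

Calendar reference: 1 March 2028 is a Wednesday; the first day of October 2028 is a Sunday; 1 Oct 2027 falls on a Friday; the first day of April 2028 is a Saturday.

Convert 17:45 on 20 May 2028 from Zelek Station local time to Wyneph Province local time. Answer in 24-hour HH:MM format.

18:30

1 March 2028 is a Wednesday, so the first Sunday is March 5 and the second is March 12.
1 October 2028 is a Sunday, so the first Friday is October 6 and the third is October 20.
20 May 2028 lies within the daylight-saving period (12 March – 20 October), so Zelek Station is on daylight time, UTC−06:00.
17:45 Zelek Station + 6h = 23:45 UTC.
1 October 2027 is a Friday, so the first Saturday is October 2 and the second is October 9.
1 April 2028 is a Saturday, so the first Sunday is April 2 and the third is April 16.
At the standard offset (UTC−05:15), 23:45 UTC − 5h15m = 18:30 Wyneph Province standard time.
Daylight saving runs 9 October 2027 – 16 April 2028; the standard-time date in Wyneph Province, 20 May 2028, is outside that window, so Wyneph Province is on standard time at UTC−05:15.
23:45 UTC − 5h15m = 18:30 Wyneph Province.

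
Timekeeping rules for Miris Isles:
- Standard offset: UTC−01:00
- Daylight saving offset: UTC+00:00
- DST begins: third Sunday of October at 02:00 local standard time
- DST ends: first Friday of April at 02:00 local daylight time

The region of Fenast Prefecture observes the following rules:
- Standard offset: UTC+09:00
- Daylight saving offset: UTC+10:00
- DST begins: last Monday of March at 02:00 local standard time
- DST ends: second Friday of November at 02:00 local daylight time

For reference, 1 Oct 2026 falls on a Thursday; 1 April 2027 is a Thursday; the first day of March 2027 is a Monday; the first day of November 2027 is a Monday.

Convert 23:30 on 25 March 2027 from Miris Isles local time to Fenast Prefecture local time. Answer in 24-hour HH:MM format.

1 October 2026 is a Thursday, so the first Sunday is October 4 and the third is October 18.
1 April 2027 is a Thursday, so the first Friday is April 2.
Daylight saving runs 18 October 2026 – 2 April 2027; 25 March 2027 is inside that window, so Miris Isles is at UTC+00:00.
23:30 Miris Isles − 0h = 23:30 UTC.
1 March 2027 is a Monday, so Mondays fall on 1, 8, 15, 22, 29; the last is March 29.
1 November 2027 is a Monday, so the first Friday is November 5 and the second is November 12.
At the standard offset (UTC+09:00), 23:30 UTC + 9h = 08:30 Fenast Prefecture standard time (rolling into the next day, 26 March 2027).
Daylight saving runs 29 March – 12 November; the standard-time date in Fenast Prefecture, 26 March 2027, is outside that window, so Fenast Prefecture is on standard time at UTC+09:00.
23:30 UTC + 9h = 08:30 Fenast Prefecture (rolling into the next day, 26 March 2027).

08:30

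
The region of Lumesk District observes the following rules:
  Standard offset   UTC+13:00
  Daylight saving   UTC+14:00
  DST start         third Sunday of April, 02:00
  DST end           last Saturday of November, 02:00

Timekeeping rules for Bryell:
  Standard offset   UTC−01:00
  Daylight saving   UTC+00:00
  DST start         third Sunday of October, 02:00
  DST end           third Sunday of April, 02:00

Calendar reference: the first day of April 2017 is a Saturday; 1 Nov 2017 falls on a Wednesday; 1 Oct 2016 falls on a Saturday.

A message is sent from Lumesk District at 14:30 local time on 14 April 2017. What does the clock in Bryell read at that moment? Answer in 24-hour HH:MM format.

1 April 2017 is a Saturday, so the first Sunday is April 2 and the third is April 16.
1 November 2017 is a Wednesday, so Saturdays fall on 4, 11, 18, 25; the last is November 25.
Daylight saving runs 16 April – 25 November; 14 April 2017 is outside that window, so Lumesk District is on standard time at UTC+13:00.
14:30 Lumesk District − 13h = 01:30 UTC.
1 October 2016 is a Saturday, so the first Sunday is October 2 and the third is October 16.
1 April 2017 is a Saturday, so the first Sunday is April 2 and the third is April 16.
At the standard offset (UTC−01:00), 01:30 UTC − 1h = 00:30 Bryell standard time.
The standard-time date in Bryell, 14 April 2017, lies within the daylight-saving period (16 October 2016 – 16 April 2017), so Bryell is on daylight time, UTC+00:00.
01:30 UTC + 0h = 01:30 Bryell.

01:30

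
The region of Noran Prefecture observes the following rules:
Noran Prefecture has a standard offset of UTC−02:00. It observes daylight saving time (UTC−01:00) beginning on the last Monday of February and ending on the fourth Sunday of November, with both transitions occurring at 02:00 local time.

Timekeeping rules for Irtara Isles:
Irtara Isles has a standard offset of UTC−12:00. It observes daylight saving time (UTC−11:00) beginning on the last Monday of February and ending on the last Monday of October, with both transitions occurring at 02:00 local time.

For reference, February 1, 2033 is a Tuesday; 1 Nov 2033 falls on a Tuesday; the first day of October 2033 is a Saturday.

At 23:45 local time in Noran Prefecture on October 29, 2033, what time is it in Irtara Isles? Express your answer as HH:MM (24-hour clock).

1 February 2033 is a Tuesday, so Mondays fall on 7, 14, 21, 28; the last is February 28.
1 November 2033 is a Tuesday, so the first Sunday is November 6 and the fourth is November 27.
October 29, 2033 lies within the daylight-saving period (28 February – 27 November), so Noran Prefecture is on daylight time, UTC−01:00.
23:45 Noran Prefecture + 1h = 00:45 UTC (rolling into the next day, 30 October 2033).
1 February 2033 is a Tuesday, so Mondays fall on 7, 14, 21, 28; the last is February 28.
1 October 2033 is a Saturday, so Mondays fall on 3, 10, 17, 24, 31; the last is October 31.
At the standard offset (UTC−12:00), 00:45 UTC − 12h = 12:45 Irtara Isles standard time (rolling into the previous day, 29 October 2033).
Daylight saving runs 28 February – 31 October; the standard-time date in Irtara Isles, October 29, 2033, is inside that window, so Irtara Isles is at UTC−11:00.
00:45 UTC − 11h = 13:45 Irtara Isles (rolling into the previous day, 29 October 2033).

13:45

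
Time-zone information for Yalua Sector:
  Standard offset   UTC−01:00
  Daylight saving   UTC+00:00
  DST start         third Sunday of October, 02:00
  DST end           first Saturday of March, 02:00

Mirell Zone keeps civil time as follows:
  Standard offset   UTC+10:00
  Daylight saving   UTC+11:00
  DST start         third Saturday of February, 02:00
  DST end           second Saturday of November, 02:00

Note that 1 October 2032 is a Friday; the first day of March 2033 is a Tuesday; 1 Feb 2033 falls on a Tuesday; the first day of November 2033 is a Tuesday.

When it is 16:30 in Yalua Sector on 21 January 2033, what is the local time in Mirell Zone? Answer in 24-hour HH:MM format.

02:30

1 October 2032 is a Friday, so the first Sunday is October 3 and the third is October 17.
1 March 2033 is a Tuesday, so the first Saturday is March 5.
Daylight saving runs 17 October 2032 – 5 March 2033; 21 January 2033 is inside that window, so Yalua Sector is at UTC+00:00.
16:30 Yalua Sector − 0h = 16:30 UTC.
1 February 2033 is a Tuesday, so the first Saturday is February 5 and the third is February 19.
1 November 2033 is a Tuesday, so the first Saturday is November 5 and the second is November 12.
At the standard offset (UTC+10:00), 16:30 UTC + 10h = 02:30 Mirell Zone standard time (rolling into the next day, 22 January 2033).
The standard-time date in Mirell Zone, 22 January 2033, does not fall between 19 February and 12 November, so daylight saving is not in effect and Mirell Zone is at UTC+10:00.
16:30 UTC + 10h = 02:30 Mirell Zone (rolling into the next day, 22 January 2033).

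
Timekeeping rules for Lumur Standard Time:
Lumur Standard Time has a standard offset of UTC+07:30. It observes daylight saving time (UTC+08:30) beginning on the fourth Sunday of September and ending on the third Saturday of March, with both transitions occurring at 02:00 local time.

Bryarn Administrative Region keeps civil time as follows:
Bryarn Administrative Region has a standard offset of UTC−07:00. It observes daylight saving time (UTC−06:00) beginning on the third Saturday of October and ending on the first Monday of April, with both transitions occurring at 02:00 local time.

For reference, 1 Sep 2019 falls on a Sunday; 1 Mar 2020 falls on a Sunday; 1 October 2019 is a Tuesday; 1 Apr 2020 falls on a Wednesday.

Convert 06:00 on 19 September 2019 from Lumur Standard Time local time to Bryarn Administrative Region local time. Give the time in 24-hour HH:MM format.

1 September 2019 is a Sunday, so the first Sunday is September 1 and the fourth is September 22.
1 March 2020 is a Sunday, so the first Saturday is March 7 and the third is March 21.
19 September 2019 is outside the daylight-saving period (22 September 2019 – 21 March 2020), so Lumur Standard Time is on standard time, UTC+07:30.
06:00 Lumur Standard Time − 7h30m = 22:30 UTC (rolling into the previous day, 18 September 2019).
1 October 2019 is a Tuesday, so the first Saturday is October 5 and the third is October 19.
1 April 2020 is a Wednesday, so the first Monday is April 6.
At the standard offset (UTC−07:00), 22:30 UTC − 7h = 15:30 Bryarn Administrative Region standard time.
The standard-time date in Bryarn Administrative Region, 18 September 2019, does not fall between 19 October 2019 and 6 April 2020, so daylight saving is not in effect and Bryarn Administrative Region is at UTC−07:00.
22:30 UTC − 7h = 15:30 Bryarn Administrative Region.

15:30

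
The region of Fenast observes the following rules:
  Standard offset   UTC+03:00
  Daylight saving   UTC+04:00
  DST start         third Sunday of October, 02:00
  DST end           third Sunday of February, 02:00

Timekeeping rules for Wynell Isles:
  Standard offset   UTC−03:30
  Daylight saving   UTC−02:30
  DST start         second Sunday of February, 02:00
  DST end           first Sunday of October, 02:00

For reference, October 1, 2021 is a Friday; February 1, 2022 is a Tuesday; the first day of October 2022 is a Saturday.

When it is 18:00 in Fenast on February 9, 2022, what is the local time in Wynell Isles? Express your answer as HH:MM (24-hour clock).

10:30

1 October 2021 is a Friday, so the first Sunday is October 3 and the third is October 17.
1 February 2022 is a Tuesday, so the first Sunday is February 6 and the third is February 20.
February 9, 2022 lies within the daylight-saving period (17 October 2021 – 20 February 2022), so Fenast is on daylight time, UTC+04:00.
18:00 Fenast − 4h = 14:00 UTC.
1 February 2022 is a Tuesday, so the first Sunday is February 6 and the second is February 13.
1 October 2022 is a Saturday, so the first Sunday is October 2.
At the standard offset (UTC−03:30), 14:00 UTC − 3h30m = 10:30 Wynell Isles standard time.
The standard-time date in Wynell Isles, February 9, 2022, is outside the daylight-saving period (13 February – 2 October), so Wynell Isles is on standard time, UTC−03:30.
14:00 UTC − 3h30m = 10:30 Wynell Isles.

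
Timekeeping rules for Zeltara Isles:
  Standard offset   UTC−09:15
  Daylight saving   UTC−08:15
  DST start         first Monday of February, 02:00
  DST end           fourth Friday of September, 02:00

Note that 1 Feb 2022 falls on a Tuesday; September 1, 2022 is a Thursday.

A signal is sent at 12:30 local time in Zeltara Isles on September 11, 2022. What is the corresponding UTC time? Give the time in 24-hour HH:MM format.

1 February 2022 is a Tuesday, so the first Monday is February 7.
1 September 2022 is a Thursday, so the first Friday is September 2 and the fourth is September 23.
September 11, 2022 lies within the daylight-saving period (7 February – 23 September), so Zeltara Isles is on daylight time, UTC−08:15.
12:30 local + 8h15m = 20:45 UTC.

20:45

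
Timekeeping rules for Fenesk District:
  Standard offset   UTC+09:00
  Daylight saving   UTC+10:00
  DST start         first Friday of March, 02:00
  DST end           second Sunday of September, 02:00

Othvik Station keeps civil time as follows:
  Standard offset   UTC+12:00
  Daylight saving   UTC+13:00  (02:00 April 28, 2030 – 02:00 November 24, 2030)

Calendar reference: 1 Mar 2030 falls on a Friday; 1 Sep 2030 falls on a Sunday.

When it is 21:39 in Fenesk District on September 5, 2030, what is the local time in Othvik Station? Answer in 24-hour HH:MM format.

00:39

1 March 2030 is a Friday, so the first Friday is March 1.
1 September 2030 is a Sunday, so the first Sunday is September 1 and the second is September 8.
September 5, 2030 falls between 1 March and 8 September, so daylight saving is in effect and Fenesk District is at UTC+10:00.
21:39 Fenesk District − 10h = 11:39 UTC.
At the standard offset (UTC+12:00), 11:39 UTC + 12h = 23:39 Othvik Station standard time.
The standard-time date in Othvik Station, September 5, 2030, lies within the daylight-saving period (28 April – 24 November), so Othvik Station is on daylight time, UTC+13:00.
11:39 UTC + 13h = 00:39 Othvik Station (rolling into the next day, 6 September 2030).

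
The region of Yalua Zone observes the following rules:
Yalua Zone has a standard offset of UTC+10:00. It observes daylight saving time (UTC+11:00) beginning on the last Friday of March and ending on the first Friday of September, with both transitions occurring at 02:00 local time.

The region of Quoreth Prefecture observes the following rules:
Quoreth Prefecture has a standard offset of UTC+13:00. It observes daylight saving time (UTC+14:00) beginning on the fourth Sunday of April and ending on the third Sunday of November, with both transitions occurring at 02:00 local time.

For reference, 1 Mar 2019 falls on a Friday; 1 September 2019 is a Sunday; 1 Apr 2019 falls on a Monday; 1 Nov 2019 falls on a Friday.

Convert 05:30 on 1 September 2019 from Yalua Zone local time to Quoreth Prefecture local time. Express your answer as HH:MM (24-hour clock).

08:30

1 March 2019 is a Friday, so Fridays fall on 1, 8, 15, 22, 29; the last is March 29.
1 September 2019 is a Sunday, so the first Friday is September 6.
1 September 2019 falls between 29 March and 6 September, so daylight saving is in effect and Yalua Zone is at UTC+11:00.
05:30 Yalua Zone − 11h = 18:30 UTC (rolling into the previous day, 31 August 2019).
1 April 2019 is a Monday, so the first Sunday is April 7 and the fourth is April 28.
1 November 2019 is a Friday, so the first Sunday is November 3 and the third is November 17.
At the standard offset (UTC+13:00), 18:30 UTC + 13h = 07:30 Quoreth Prefecture standard time (rolling into the next day, 1 September 2019).
The standard-time date in Quoreth Prefecture, 1 September 2019, lies within the daylight-saving period (28 April – 17 November), so Quoreth Prefecture is on daylight time, UTC+14:00.
18:30 UTC + 14h = 08:30 Quoreth Prefecture (rolling into the next day, 1 September 2019).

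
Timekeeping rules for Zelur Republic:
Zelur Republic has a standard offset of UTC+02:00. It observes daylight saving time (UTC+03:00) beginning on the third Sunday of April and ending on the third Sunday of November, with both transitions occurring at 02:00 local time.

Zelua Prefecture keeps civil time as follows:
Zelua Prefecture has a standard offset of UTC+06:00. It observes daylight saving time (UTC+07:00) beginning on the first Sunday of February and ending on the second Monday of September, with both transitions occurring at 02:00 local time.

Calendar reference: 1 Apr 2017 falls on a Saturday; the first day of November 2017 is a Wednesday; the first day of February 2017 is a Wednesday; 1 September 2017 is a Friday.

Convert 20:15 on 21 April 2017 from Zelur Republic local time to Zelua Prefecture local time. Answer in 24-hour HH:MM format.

00:15

1 April 2017 is a Saturday, so the first Sunday is April 2 and the third is April 16.
1 November 2017 is a Wednesday, so the first Sunday is November 5 and the third is November 19.
Daylight saving runs 16 April – 19 November; 21 April 2017 is inside that window, so Zelur Republic is at UTC+03:00.
20:15 Zelur Republic − 3h = 17:15 UTC.
1 February 2017 is a Wednesday, so the first Sunday is February 5.
1 September 2017 is a Friday, so the first Monday is September 4 and the second is September 11.
At the standard offset (UTC+06:00), 17:15 UTC + 6h = 23:15 Zelua Prefecture standard time.
The standard-time date in Zelua Prefecture, 21 April 2017, lies within the daylight-saving period (5 February – 11 September), so Zelua Prefecture is on daylight time, UTC+07:00.
17:15 UTC + 7h = 00:15 Zelua Prefecture (rolling into the next day, 22 April 2017).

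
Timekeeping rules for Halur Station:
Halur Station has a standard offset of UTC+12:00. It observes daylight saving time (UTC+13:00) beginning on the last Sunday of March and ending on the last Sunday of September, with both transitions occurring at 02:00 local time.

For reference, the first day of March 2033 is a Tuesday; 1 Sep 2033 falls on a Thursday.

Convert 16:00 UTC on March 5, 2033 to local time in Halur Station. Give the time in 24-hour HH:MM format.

04:00

1 March 2033 is a Tuesday, so Sundays fall on 6, 13, 20, 27; the last is March 27.
1 September 2033 is a Thursday, so Sundays fall on 4, 11, 18, 25; the last is September 25.
At the standard offset (UTC+12:00), 16:00 UTC + 12h = 04:00 Halur Station standard time (rolling into the next day, 6 March 2033).
The standard-time date in Halur Station, March 6, 2033, is outside the daylight-saving period (27 March – 25 September), so Halur Station is on standard time, UTC+12:00.
16:00 UTC + 12h = 04:00 local (rolling into the next day, 6 March 2033).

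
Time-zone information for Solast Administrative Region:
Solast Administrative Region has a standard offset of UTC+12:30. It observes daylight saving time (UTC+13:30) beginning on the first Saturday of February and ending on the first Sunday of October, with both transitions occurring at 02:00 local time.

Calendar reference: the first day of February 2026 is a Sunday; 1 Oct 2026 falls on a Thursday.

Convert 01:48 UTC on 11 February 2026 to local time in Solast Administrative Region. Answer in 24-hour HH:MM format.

1 February 2026 is a Sunday, so the first Saturday is February 7.
1 October 2026 is a Thursday, so the first Sunday is October 4.
At the standard offset (UTC+12:30), 01:48 UTC + 12h30m = 14:18 Solast Administrative Region standard time.
Daylight saving runs 7 February – 4 October; the standard-time date in Solast Administrative Region, 11 February 2026, is inside that window, so Solast Administrative Region is at UTC+13:30.
01:48 UTC + 13h30m = 15:18 local.

15:18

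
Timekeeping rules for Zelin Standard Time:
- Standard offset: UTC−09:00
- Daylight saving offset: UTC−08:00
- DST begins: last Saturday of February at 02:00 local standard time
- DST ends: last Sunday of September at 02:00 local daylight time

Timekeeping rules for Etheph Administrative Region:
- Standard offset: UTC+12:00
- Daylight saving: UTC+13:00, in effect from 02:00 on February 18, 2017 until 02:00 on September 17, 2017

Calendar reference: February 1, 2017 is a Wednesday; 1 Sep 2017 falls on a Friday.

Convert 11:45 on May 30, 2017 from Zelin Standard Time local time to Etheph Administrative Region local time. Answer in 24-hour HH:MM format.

08:45

1 February 2017 is a Wednesday, so Saturdays fall on 4, 11, 18, 25; the last is February 25.
1 September 2017 is a Friday, so Sundays fall on 3, 10, 17, 24; the last is September 24.
Daylight saving runs 25 February – 24 September; May 30, 2017 is inside that window, so Zelin Standard Time is at UTC−08:00.
11:45 Zelin Standard Time + 8h = 19:45 UTC.
At the standard offset (UTC+12:00), 19:45 UTC + 12h = 07:45 Etheph Administrative Region standard time (rolling into the next day, 31 May 2017).
The standard-time date in Etheph Administrative Region, May 31, 2017, lies within the daylight-saving period (18 February – 17 September), so Etheph Administrative Region is on daylight time, UTC+13:00.
19:45 UTC + 13h = 08:45 Etheph Administrative Region (rolling into the next day, 31 May 2017).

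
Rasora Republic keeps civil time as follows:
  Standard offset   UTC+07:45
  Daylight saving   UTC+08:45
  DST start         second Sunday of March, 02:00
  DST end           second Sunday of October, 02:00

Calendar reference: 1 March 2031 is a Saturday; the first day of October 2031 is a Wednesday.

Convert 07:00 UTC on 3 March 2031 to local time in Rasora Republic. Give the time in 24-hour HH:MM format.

14:45

1 March 2031 is a Saturday, so the first Sunday is March 2 and the second is March 9.
1 October 2031 is a Wednesday, so the first Sunday is October 5 and the second is October 12.
At the standard offset (UTC+07:45), 07:00 UTC + 7h45m = 14:45 Rasora Republic standard time.
The standard-time date in Rasora Republic, 3 March 2031, does not fall between 9 March and 12 October, so daylight saving is not in effect and Rasora Republic is at UTC+07:45.
07:00 UTC + 7h45m = 14:45 local.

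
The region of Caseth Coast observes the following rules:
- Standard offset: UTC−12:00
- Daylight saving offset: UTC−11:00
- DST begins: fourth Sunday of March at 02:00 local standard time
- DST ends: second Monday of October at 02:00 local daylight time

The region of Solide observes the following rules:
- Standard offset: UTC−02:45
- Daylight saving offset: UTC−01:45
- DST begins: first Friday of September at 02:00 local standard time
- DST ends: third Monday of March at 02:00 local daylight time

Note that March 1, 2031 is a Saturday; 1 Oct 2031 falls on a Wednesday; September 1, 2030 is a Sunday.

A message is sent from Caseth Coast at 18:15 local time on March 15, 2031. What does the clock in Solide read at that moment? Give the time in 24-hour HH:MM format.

1 March 2031 is a Saturday, so the first Sunday is March 2 and the fourth is March 23.
1 October 2031 is a Wednesday, so the first Monday is October 6 and the second is October 13.
March 15, 2031 does not fall between 23 March and 13 October, so daylight saving is not in effect and Caseth Coast is at UTC−12:00.
18:15 Caseth Coast + 12h = 06:15 UTC (rolling into the next day, 16 March 2031).
1 September 2030 is a Sunday, so the first Friday is September 6.
1 March 2031 is a Saturday, so the first Monday is March 3 and the third is March 17.
At the standard offset (UTC−02:45), 06:15 UTC − 2h45m = 03:30 Solide standard time.
The standard-time date in Solide, March 16, 2031, falls between 6 September 2030 and 17 March 2031, so daylight saving is in effect and Solide is at UTC−01:45.
06:15 UTC − 1h45m = 04:30 Solide.

04:30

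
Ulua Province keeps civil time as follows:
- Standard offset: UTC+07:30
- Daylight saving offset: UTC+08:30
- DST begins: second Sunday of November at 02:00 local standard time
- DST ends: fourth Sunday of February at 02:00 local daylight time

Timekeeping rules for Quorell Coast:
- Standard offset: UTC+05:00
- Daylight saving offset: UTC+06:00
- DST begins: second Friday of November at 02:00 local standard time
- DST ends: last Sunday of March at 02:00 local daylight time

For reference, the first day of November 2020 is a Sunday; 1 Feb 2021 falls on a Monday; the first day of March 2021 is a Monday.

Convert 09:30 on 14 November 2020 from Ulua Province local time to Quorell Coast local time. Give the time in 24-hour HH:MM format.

1 November 2020 is a Sunday, so the first Sunday is November 1 and the second is November 8.
1 February 2021 is a Monday, so the first Sunday is February 7 and the fourth is February 28.
Daylight saving runs 8 November 2020 – 28 February 2021; 14 November 2020 is inside that window, so Ulua Province is at UTC+08:30.
09:30 Ulua Province − 8h30m = 01:00 UTC.
1 November 2020 is a Sunday, so the first Friday is November 6 and the second is November 13.
1 March 2021 is a Monday, so Sundays fall on 7, 14, 21, 28; the last is March 28.
At the standard offset (UTC+05:00), 01:00 UTC + 5h = 06:00 Quorell Coast standard time.
Daylight saving runs 13 November 2020 – 28 March 2021; the standard-time date in Quorell Coast, 14 November 2020, is inside that window, so Quorell Coast is at UTC+06:00.
01:00 UTC + 6h = 07:00 Quorell Coast.

07:00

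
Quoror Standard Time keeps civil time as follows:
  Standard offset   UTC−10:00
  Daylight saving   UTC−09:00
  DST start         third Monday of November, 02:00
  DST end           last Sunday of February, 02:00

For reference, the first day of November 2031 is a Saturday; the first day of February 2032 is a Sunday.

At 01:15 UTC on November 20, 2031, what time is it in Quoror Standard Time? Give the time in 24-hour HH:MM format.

16:15

1 November 2031 is a Saturday, so the first Monday is November 3 and the third is November 17.
1 February 2032 is a Sunday, so Sundays fall on 1, 8, 15, 22, 29; the last is February 29.
At the standard offset (UTC−10:00), 01:15 UTC − 10h = 15:15 Quoror Standard Time standard time (rolling into the previous day, 19 November 2031).
The standard-time date in Quoror Standard Time, November 19, 2031, falls between 17 November 2031 and 29 February 2032, so daylight saving is in effect and Quoror Standard Time is at UTC−09:00.
01:15 UTC − 9h = 16:15 local (rolling into the previous day, 19 November 2031).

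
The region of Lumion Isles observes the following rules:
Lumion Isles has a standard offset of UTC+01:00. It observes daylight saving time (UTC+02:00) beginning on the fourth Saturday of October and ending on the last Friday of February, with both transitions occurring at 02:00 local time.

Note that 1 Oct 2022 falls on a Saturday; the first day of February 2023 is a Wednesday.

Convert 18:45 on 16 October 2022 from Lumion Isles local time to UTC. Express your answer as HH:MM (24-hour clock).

1 October 2022 is a Saturday, so the first Saturday is October 1 and the fourth is October 22.
1 February 2023 is a Wednesday, so Fridays fall on 3, 10, 17, 24; the last is February 24.
16 October 2022 is outside the daylight-saving period (22 October 2022 – 24 February 2023), so Lumion Isles is on standard time, UTC+01:00.
18:45 local − 1h = 17:45 UTC.

17:45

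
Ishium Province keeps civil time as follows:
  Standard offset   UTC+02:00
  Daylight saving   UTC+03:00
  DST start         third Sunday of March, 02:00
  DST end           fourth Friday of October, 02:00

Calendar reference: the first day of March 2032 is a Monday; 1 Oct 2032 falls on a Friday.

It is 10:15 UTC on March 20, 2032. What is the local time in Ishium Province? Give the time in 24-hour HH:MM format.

1 March 2032 is a Monday, so the first Sunday is March 7 and the third is March 21.
1 October 2032 is a Friday, so the first Friday is October 1 and the fourth is October 22.
At the standard offset (UTC+02:00), 10:15 UTC + 2h = 12:15 Ishium Province standard time.
The standard-time date in Ishium Province, March 20, 2032, is outside the daylight-saving period (21 March – 22 October), so Ishium Province is on standard time, UTC+02:00.
10:15 UTC + 2h = 12:15 local.

12:15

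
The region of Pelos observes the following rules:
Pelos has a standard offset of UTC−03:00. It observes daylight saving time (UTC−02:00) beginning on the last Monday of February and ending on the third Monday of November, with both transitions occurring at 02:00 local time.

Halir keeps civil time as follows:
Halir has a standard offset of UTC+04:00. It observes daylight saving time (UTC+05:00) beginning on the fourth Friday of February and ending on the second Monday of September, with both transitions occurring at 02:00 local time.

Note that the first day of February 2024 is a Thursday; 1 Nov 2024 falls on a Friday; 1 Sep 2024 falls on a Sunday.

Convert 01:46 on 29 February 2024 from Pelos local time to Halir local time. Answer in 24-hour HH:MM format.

08:46

1 February 2024 is a Thursday, so Mondays fall on 5, 12, 19, 26; the last is February 26.
1 November 2024 is a Friday, so the first Monday is November 4 and the third is November 18.
Daylight saving runs 26 February – 18 November; 29 February 2024 is inside that window, so Pelos is at UTC−02:00.
01:46 Pelos + 2h = 03:46 UTC.
1 February 2024 is a Thursday, so the first Friday is February 2 and the fourth is February 23.
1 September 2024 is a Sunday, so the first Monday is September 2 and the second is September 9.
At the standard offset (UTC+04:00), 03:46 UTC + 4h = 07:46 Halir standard time.
The standard-time date in Halir, 29 February 2024, lies within the daylight-saving period (23 February – 9 September), so Halir is on daylight time, UTC+05:00.
03:46 UTC + 5h = 08:46 Halir.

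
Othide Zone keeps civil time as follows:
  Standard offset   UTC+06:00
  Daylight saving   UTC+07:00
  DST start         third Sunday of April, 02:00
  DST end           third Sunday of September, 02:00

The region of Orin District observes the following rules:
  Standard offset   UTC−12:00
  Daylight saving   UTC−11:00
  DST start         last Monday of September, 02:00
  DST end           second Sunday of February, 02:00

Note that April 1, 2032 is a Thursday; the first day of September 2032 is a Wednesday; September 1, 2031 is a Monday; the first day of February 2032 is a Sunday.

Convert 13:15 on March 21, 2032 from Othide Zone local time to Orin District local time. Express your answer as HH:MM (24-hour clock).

1 April 2032 is a Thursday, so the first Sunday is April 4 and the third is April 18.
1 September 2032 is a Wednesday, so the first Sunday is September 5 and the third is September 19.
March 21, 2032 is outside the daylight-saving period (18 April – 19 September), so Othide Zone is on standard time, UTC+06:00.
13:15 Othide Zone − 6h = 07:15 UTC.
1 September 2031 is a Monday, so Mondays fall on 1, 8, 15, 22, 29; the last is September 29.
1 February 2032 is a Sunday, so the first Sunday is February 1 and the second is February 8.
At the standard offset (UTC−12:00), 07:15 UTC − 12h = 19:15 Orin District standard time (rolling into the previous day, 20 March 2032).
Daylight saving runs 29 September 2031 – 8 February 2032; the standard-time date in Orin District, March 20, 2032, is outside that window, so Orin District is on standard time at UTC−12:00.
07:15 UTC − 12h = 19:15 Orin District (rolling into the previous day, 20 March 2032).

19:15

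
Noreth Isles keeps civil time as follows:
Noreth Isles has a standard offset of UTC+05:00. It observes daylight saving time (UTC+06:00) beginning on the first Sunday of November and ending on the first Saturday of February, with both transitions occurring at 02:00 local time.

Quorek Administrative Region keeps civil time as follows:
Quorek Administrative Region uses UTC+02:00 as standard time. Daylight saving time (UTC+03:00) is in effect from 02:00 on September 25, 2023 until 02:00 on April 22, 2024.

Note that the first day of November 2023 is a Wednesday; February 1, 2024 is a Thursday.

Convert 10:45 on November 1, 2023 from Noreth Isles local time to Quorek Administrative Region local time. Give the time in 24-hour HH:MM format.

08:45

1 November 2023 is a Wednesday, so the first Sunday is November 5.
1 February 2024 is a Thursday, so the first Saturday is February 3.
November 1, 2023 does not fall between 5 November 2023 and 3 February 2024, so daylight saving is not in effect and Noreth Isles is at UTC+05:00.
10:45 Noreth Isles − 5h = 05:45 UTC.
At the standard offset (UTC+02:00), 05:45 UTC + 2h = 07:45 Quorek Administrative Region standard time.
The standard-time date in Quorek Administrative Region, November 1, 2023, falls between 25 September 2023 and 22 April 2024, so daylight saving is in effect and Quorek Administrative Region is at UTC+03:00.
05:45 UTC + 3h = 08:45 Quorek Administrative Region.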